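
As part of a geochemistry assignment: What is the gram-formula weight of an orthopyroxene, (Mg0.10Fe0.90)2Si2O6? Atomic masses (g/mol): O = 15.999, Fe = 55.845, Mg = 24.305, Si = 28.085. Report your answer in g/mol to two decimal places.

M = 0.20·24.305 + 1.80·55.845 + 2·28.085 + 6·15.999

257.55 g/mol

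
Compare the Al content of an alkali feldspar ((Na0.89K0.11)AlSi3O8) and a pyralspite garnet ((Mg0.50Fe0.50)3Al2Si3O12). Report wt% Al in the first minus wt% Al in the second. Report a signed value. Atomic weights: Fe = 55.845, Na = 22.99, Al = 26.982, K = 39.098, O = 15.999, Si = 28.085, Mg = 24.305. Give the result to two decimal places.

-1.76 percentage points

M((Na0.89K0.11)AlSi3O8) = 263.991 g/mol, so wt% Al = 26.982/263.991 × 100 = 10.22%.
M((Mg0.50Fe0.50)3Al2Si3O12) = 450.432 g/mol, so wt% Al = 53.964/450.432 × 100 = 11.98%.
10.22 − 11.98 = -1.76 pp.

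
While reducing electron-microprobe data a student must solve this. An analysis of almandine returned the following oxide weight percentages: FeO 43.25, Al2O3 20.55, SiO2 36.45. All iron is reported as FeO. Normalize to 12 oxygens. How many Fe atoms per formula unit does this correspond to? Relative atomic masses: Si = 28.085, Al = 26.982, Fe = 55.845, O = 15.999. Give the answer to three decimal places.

FeO: 43.25/71.844 = 0.60200 mol → 0.60200 mol Fe, 0.60200 mol O.
Al2O3: 20.55/101.961 = 0.20155 mol → 0.40310 mol Al, 0.60465 mol O.
SiO2: 36.45/60.083 = 0.60666 mol → 0.60666 mol Si, 1.21332 mol O.
Total oxygen = 2.41997 mol. Normalization factor = 12/2.41997 = 4.95874.
Fe per 12 O = 0.60200 × 4.95874 = 2.985.

2.985 Fe apfu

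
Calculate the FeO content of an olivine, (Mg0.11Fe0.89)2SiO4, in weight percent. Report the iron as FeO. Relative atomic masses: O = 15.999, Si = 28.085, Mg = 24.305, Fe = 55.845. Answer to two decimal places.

64.97 wt%

Formula mass = 196.832 g/mol.
1.78 Fe → 1.7800 mol FeO per formula unit; M(FeO) = 71.844, so FeO mass = 127.882 g.
127.882/196.832 × 100 = 64.97 wt%.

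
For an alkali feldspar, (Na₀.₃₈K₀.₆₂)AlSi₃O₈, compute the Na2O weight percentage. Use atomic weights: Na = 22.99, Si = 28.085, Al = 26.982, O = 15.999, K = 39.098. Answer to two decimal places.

4.33 wt%

Formula mass = 272.206 g/mol.
0.38 Na → 0.1900 mol Na2O per formula unit; M(Na2O) = 61.979, so Na2O mass = 11.776 g.
11.776/272.206 × 100 = 4.33 wt%.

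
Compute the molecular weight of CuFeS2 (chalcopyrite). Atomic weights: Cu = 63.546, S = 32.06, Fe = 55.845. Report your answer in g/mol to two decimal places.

Cu: 1 × 63.546 = 63.5460
Fe: 1 × 55.845 = 55.8450
S: 2 × 32.06 = 64.1200
Summing the contributions gives the formula mass.

183.51 g/mol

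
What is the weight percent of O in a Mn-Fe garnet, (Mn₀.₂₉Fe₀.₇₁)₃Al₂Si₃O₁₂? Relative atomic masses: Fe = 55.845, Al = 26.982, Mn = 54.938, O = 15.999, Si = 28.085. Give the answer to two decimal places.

38.63 weight percent

Formula mass = 0.87*54.938 + 2.13*55.845 + 2*26.982 + 3*28.085 + 12*15.999 = 496.953 g/mol, of which 191.988 g is O.
So O makes up 191.988/496.953 = 0.3863 of the mass, i.e. 38.63%.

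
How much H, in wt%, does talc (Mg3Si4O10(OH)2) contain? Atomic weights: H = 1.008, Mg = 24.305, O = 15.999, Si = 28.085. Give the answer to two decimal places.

0.53 wt%

Formula mass = 3·24.305 + 4·28.085 + 12·15.999 + 2·1.008 = 379.259 g/mol, of which 2.016 g is H.
So H makes up 2.016/379.259 = 0.0053 of the mass, i.e. 0.53%.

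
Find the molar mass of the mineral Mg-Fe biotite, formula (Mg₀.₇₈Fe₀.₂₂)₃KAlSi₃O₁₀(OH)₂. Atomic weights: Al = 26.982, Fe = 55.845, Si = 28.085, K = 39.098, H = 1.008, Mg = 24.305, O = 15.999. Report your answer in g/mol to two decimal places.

The formula mass is the sum 2.34·24.305 + 0.66·55.845 + 1·39.098 + 1·26.982 + 3·28.085 + 12·15.999 + 2·1.008.

438.07 g/mol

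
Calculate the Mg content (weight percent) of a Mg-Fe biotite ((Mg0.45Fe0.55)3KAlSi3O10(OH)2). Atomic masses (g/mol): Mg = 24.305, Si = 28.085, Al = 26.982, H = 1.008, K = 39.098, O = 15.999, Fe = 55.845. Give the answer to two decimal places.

6.99 weight percent

Formula mass = 1.35·24.305 + 1.65·55.845 + 1·39.098 + 1·26.982 + 3·28.085 + 12·15.999 + 2·1.008 = 469.295 g/mol, of which 32.812 g is Mg.
So Mg makes up 32.812/469.295 = 0.0699 of the mass, i.e. 6.99%.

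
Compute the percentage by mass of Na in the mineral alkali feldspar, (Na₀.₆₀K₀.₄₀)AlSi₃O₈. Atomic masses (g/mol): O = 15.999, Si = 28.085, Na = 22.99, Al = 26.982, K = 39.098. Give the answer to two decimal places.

Molar mass of (Na₀.₆₀K₀.₄₀)AlSi₃O₈: 0.60*22.99 + 0.40*39.098 + 1*26.982 + 3*28.085 + 8*15.999 = 268.662 g/mol.
Mass of Na per formula unit: 0.60 × 22.99 = 13.794 g.
Weight fraction Na = 13.794 / 268.662 = 0.0513.

5.13 weight percent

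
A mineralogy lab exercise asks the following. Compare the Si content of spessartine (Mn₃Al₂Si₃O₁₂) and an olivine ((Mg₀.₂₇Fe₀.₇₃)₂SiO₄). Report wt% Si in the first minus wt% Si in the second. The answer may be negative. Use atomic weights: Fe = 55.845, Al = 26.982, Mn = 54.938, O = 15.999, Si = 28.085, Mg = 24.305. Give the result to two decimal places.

1.98 percentage points

Si in Mn₃Al₂Si₃O₁₂: molar mass 495.021 g/mol; 3×28.085 = 84.255 g → 17.02 wt%.
Si in (Mg₀.₂₇Fe₀.₇₃)₂SiO₄: molar mass 186.739 g/mol; 1×28.085 = 28.085 g → 15.04 wt%.
Difference = 17.02 − 15.04 = 1.98 percentage points.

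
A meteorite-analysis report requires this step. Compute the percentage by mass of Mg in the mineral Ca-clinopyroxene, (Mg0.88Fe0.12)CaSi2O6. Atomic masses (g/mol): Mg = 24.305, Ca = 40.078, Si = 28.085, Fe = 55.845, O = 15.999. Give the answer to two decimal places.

9.71 mass %

Molar mass of (Mg0.88Fe0.12)CaSi2O6: 0.88*24.305 + 0.12*55.845 + 1*40.078 + 2*28.085 + 6*15.999 = 220.332 g/mol.
Mass of Mg per formula unit: 0.88 × 24.305 = 21.388 g.
Weight fraction Mg = 21.388 / 220.332 = 0.0971.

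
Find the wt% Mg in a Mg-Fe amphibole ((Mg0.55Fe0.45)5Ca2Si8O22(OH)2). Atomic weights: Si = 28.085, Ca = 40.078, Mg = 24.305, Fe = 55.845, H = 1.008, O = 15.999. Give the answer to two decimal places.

Molar mass of (Mg0.55Fe0.45)5Ca2Si8O22(OH)2: 2.75·24.305 + 2.25·55.845 + 2·40.078 + 8·28.085 + 24·15.999 + 2·1.008 = 883.318 g/mol.
Mass of Mg per formula unit: 2.75 × 24.305 = 66.839 g.
Weight fraction Mg = 66.839 / 883.318 = 0.0757.

7.57 weight percent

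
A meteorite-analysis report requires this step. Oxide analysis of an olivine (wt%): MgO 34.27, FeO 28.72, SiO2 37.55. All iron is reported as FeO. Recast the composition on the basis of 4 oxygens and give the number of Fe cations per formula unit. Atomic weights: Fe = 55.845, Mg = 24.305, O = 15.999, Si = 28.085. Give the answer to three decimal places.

34.27 wt% MgO ÷ 40.304 g/mol = 0.85029 mol, giving 0.85029 Mg and 0.85029 O.
28.72 wt% FeO ÷ 71.844 g/mol = 0.39976 mol, giving 0.39976 Fe and 0.39976 O.
37.55 wt% SiO2 ÷ 60.083 g/mol = 0.62497 mol, giving 0.62497 Si and 1.24994 O.
Oxygen sums to 2.49999; scaling by 4/2.49999 = 1.60001 puts the formula on 4 O.
Fe: 0.39976 × 1.60001 = 0.640 atoms per formula unit.

0.640 Fe apfu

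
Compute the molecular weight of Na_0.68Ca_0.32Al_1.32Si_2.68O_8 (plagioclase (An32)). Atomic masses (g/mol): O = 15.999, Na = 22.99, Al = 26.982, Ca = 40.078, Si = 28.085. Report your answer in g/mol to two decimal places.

267.33 g/mol

M = 0.68(22.99) + 0.32(40.078) + 1.32(26.982) + 2.68(28.085) + 8(15.999)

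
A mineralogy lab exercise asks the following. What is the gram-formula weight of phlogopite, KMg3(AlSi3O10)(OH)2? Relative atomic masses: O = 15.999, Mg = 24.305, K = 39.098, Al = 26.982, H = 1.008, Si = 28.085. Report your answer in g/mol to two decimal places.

417.25 g/mol

The formula mass is the sum 1·39.098 + 3·24.305 + 1·26.982 + 3·28.085 + 12·15.999 + 2·1.008.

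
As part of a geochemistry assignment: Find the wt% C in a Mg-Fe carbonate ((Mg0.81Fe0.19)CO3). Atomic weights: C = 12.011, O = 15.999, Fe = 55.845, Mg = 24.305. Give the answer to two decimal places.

Formula mass = 0.81*24.305 + 0.19*55.845 + 1*12.011 + 3*15.999 = 90.306 g/mol, of which 12.011 g is C.
So C makes up 12.011/90.306 = 0.1330 of the mass, i.e. 13.30%.

13.30 mass %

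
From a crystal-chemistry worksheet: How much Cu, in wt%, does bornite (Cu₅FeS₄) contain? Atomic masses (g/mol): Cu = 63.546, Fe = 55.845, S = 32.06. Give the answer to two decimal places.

M(Cu₅FeS₄) = 501.815 g/mol.
Cu contributes 5 × 63.546 = 317.730 g per mole.
317.730/501.815 = 0.6332 → 63.32%.

63.32 wt%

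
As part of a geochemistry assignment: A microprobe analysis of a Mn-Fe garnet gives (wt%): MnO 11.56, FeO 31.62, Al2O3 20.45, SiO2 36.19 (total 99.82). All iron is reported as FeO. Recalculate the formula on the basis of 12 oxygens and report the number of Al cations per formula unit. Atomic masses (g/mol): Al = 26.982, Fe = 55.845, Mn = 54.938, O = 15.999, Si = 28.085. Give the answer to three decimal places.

1.998 Al apfu

MnO: 11.56/70.937 = 0.16296 mol → 0.16296 mol Mn, 0.16296 mol O.
FeO: 31.62/71.844 = 0.44012 mol → 0.44012 mol Fe, 0.44012 mol O.
Al2O3: 20.45/101.961 = 0.20057 mol → 0.40114 mol Al, 0.60171 mol O.
SiO2: 36.19/60.083 = 0.60233 mol → 0.60233 mol Si, 1.20466 mol O.
Total oxygen = 2.40945 mol. Normalization factor = 12/2.40945 = 4.98039.
Al per 12 O = 0.40114 × 4.98039 = 1.998.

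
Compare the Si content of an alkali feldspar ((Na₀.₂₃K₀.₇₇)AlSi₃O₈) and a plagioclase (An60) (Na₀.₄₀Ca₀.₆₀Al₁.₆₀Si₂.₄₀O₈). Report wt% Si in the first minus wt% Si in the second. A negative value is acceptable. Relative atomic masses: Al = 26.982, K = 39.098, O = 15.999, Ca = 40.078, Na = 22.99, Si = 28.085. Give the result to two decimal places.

5.88 percentage points

Si in (Na₀.₂₃K₀.₇₇)AlSi₃O₈: molar mass 274.622 g/mol; 3×28.085 = 84.255 g → 30.68 wt%.
Si in Na₀.₄₀Ca₀.₆₀Al₁.₆₀Si₂.₄₀O₈: molar mass 271.810 g/mol; 2.40×28.085 = 67.404 g → 24.80 wt%.
Difference = 30.68 − 24.80 = 5.88 percentage points.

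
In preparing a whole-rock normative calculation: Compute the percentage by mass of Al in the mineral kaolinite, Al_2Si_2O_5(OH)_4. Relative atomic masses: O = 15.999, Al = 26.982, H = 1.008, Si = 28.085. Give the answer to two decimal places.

M(Al_2Si_2O_5(OH)_4) = 258.157 g/mol.
Al contributes 2 × 26.982 = 53.964 g per mole.
53.964/258.157 = 0.2090 → 20.90%.

20.90 weight percent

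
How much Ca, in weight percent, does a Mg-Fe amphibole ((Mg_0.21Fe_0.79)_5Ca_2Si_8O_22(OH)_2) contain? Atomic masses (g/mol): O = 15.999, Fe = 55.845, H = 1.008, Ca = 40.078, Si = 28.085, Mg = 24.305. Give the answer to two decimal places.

8.56 weight percent

M((Mg_0.21Fe_0.79)_5Ca_2Si_8O_22(OH)_2) = 936.936 g/mol.
Ca contributes 2 × 40.078 = 80.156 g per mole.
80.156/936.936 = 0.0856 → 8.56%.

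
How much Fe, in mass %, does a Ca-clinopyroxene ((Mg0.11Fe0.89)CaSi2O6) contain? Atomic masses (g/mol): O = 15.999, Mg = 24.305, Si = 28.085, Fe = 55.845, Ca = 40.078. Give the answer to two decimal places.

Formula mass = 0.11*24.305 + 0.89*55.845 + 1*40.078 + 2*28.085 + 6*15.999 = 244.618 g/mol, of which 49.702 g is Fe.
So Fe makes up 49.702/244.618 = 0.2032 of the mass, i.e. 20.32%.

20.32 mass %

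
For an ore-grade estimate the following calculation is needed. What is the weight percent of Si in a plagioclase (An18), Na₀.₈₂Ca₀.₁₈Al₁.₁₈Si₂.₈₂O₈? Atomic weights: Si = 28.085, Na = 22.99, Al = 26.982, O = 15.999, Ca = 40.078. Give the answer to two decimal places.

Formula mass = 0.82·22.99 + 0.18·40.078 + 1.18·26.982 + 2.82·28.085 + 8·15.999 = 265.096 g/mol, of which 79.200 g is Si.
So Si makes up 79.200/265.096 = 0.2988 of the mass, i.e. 29.88%.

29.88 weight percent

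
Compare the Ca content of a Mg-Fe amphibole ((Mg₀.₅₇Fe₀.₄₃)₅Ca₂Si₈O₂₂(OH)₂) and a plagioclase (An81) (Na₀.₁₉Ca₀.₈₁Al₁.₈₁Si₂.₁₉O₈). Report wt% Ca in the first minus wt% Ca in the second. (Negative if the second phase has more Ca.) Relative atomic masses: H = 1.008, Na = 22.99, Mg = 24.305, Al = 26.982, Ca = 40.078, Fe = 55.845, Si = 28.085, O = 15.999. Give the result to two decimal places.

-2.69 percentage points

Ca in (Mg₀.₅₇Fe₀.₄₃)₅Ca₂Si₈O₂₂(OH)₂: molar mass 880.164 g/mol; 2×40.078 = 80.156 g → 9.11 wt%.
Ca in Na₀.₁₉Ca₀.₈₁Al₁.₈₁Si₂.₁₉O₈: molar mass 275.167 g/mol; 0.81×40.078 = 32.463 g → 11.80 wt%.
Difference = 9.11 − 11.80 = -2.69 percentage points.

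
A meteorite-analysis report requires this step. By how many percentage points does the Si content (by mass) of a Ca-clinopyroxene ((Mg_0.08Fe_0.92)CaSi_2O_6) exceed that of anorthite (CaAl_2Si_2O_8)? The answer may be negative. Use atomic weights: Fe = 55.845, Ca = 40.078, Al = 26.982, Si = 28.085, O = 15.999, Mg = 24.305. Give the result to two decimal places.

Si in (Mg_0.08Fe_0.92)CaSi_2O_6: molar mass 245.564 g/mol; 2×28.085 = 56.170 g → 22.87 wt%.
Si in CaAl_2Si_2O_8: molar mass 278.204 g/mol; 2×28.085 = 56.170 g → 20.19 wt%.
Difference = 22.87 − 20.19 = 2.68 percentage points.

2.68 percentage points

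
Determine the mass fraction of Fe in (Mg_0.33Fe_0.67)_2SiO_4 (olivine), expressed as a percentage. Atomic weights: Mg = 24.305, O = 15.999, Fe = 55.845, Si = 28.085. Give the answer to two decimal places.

40.90 weight percent

Molar mass of (Mg_0.33Fe_0.67)_2SiO_4: 0.66*24.305 + 1.34*55.845 + 1*28.085 + 4*15.999 = 182.955 g/mol.
Mass of Fe per formula unit: 1.34 × 55.845 = 74.832 g.
Weight fraction Fe = 74.832 / 182.955 = 0.4090.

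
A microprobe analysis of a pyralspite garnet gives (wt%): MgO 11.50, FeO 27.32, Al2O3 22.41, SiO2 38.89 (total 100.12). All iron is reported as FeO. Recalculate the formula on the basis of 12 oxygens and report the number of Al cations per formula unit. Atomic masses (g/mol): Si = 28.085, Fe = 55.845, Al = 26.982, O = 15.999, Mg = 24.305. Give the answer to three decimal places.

MgO (M=40.304): mol = 0.28533; Mg = 0.28533, O = 0.28533.
FeO (M=71.844): mol = 0.38027; Fe = 0.38027, O = 0.38027.
Al2O3 (M=101.961): mol = 0.21979; Al = 0.43958, O = 0.65937.
SiO2 (M=60.083): mol = 0.64727; Si = 0.64727, O = 1.29454.
ΣO = 2.61951; factor = 12/ΣO = 4.58101.
Al apfu = 0.43958 × 4.58101 = 2.014.

2.014 Al apfu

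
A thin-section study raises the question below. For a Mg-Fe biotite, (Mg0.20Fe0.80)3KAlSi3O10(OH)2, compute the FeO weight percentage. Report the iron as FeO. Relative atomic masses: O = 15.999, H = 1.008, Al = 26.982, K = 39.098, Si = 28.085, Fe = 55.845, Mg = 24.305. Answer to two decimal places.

M((Mg0.20Fe0.80)3KAlSi3O10(OH)2) = 492.950 g/mol; M(FeO) = 71.844 g/mol.
Moles FeO per formula unit = 2.40 Fe ÷ 1 = 2.4000.
FeO fraction = (2.4000 × 71.844) / 492.950 = 172.426/492.950 = 0.3498.

34.98 wt%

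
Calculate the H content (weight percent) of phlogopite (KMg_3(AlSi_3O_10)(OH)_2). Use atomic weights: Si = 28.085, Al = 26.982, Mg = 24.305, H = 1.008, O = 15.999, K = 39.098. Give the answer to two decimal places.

Molar mass of KMg_3(AlSi_3O_10)(OH)_2: 1×39.098 + 3×24.305 + 1×26.982 + 3×28.085 + 12×15.999 + 2×1.008 = 417.254 g/mol.
Mass of H per formula unit: 2 × 1.008 = 2.016 g.
Weight fraction H = 2.016 / 417.254 = 0.0048.

0.48 weight percent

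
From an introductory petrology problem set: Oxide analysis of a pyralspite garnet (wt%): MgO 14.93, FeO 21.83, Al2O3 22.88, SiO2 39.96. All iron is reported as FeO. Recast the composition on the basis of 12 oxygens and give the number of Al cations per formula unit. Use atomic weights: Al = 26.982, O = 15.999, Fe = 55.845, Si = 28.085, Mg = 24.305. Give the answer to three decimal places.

MgO: 14.93/40.304 = 0.37043 mol → 0.37043 mol Mg, 0.37043 mol O.
FeO: 21.83/71.844 = 0.30385 mol → 0.30385 mol Fe, 0.30385 mol O.
Al2O3: 22.88/101.961 = 0.22440 mol → 0.44880 mol Al, 0.67320 mol O.
SiO2: 39.96/60.083 = 0.66508 mol → 0.66508 mol Si, 1.33016 mol O.
Total oxygen = 2.67764 mol. Normalization factor = 12/2.67764 = 4.48156.
Al per 12 O = 0.44880 × 4.48156 = 2.011.

2.011 Al apfu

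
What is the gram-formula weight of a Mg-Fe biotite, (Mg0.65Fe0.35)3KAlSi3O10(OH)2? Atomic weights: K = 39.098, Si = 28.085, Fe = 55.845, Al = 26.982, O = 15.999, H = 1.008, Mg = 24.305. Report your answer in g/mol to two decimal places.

450.37 g/mol

M = 1.95×24.305 + 1.05×55.845 + 1×39.098 + 1×26.982 + 3×28.085 + 12×15.999 + 2×1.008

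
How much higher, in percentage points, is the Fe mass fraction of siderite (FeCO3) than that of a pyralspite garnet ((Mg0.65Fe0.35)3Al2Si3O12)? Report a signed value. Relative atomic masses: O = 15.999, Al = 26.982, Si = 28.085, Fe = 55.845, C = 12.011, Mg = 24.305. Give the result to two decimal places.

First mineral: 55.845 g Fe in 115.853 g formula = 48.20 wt% Fe.
Second mineral: 58.637 g Fe in 436.239 g formula = 13.44 wt% Fe.
48.20% − 13.44% gives a difference of 34.76 percentage points.

34.76 percentage points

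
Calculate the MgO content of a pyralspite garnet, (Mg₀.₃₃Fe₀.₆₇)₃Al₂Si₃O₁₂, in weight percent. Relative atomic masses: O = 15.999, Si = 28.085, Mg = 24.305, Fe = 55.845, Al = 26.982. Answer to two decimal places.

8.55 wt%

M((Mg₀.₃₃Fe₀.₆₇)₃Al₂Si₃O₁₂) = 466.517 g/mol; M(MgO) = 40.304 g/mol.
Moles MgO per formula unit = 0.99 Mg ÷ 1 = 0.9900.
MgO fraction = (0.9900 × 40.304) / 466.517 = 39.901/466.517 = 0.0855.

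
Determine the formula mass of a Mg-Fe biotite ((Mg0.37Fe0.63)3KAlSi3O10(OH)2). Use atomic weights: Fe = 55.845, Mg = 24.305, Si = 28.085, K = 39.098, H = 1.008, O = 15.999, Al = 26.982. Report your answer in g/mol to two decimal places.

476.86 g/mol

M = 1.11·24.305 + 1.89·55.845 + 1·39.098 + 1·26.982 + 3·28.085 + 12·15.999 + 2·1.008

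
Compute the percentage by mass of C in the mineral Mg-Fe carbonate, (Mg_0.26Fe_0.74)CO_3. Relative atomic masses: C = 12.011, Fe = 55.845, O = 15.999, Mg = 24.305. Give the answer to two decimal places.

11.16 mass %

Molar mass of (Mg_0.26Fe_0.74)CO_3: 0.26×24.305 + 0.74×55.845 + 1×12.011 + 3×15.999 = 107.653 g/mol.
Mass of C per formula unit: 1 × 12.011 = 12.011 g.
Weight fraction C = 12.011 / 107.653 = 0.1116.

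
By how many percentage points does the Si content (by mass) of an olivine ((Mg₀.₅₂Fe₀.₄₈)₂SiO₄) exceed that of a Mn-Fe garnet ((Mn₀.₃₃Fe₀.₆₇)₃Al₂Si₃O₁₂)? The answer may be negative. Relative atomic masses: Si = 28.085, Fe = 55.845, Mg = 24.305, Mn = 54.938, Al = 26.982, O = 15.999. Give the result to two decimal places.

M((Mg₀.₅₂Fe₀.₄₈)₂SiO₄) = 170.969 g/mol, so wt% Si = 28.085/170.969 × 100 = 16.43%.
M((Mn₀.₃₃Fe₀.₆₇)₃Al₂Si₃O₁₂) = 496.844 g/mol, so wt% Si = 84.255/496.844 × 100 = 16.96%.
16.43 − 16.96 = -0.53 pp.

-0.53 percentage points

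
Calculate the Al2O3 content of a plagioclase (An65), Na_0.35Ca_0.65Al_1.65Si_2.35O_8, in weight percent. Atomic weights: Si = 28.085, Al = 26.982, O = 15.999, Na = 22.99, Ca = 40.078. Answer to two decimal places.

Molar mass of Na_0.35Ca_0.65Al_1.65Si_2.35O_8 = 0.35×22.99 + 0.65×40.078 + 1.65×26.982 + 2.35×28.085 + 8×15.999 = 272.609 g/mol.
Each formula unit contains 1.65 Al, equivalent to 1.65/2 = 0.8250 mol Al2O3.
M(Al2O3) = 2×26.982 + 3×15.999 = 101.961 g/mol.
Mass of Al2O3 per formula unit = 0.8250 × 101.961 = 84.118 g.
Al2O3 wt% = 84.118 / 272.609 × 100 = 30.86%.

30.86 wt%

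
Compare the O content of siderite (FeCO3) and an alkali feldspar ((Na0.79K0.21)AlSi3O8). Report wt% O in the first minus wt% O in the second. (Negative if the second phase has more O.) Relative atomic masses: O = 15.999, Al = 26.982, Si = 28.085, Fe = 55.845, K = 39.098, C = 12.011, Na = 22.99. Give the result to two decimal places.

M(FeCO3) = 115.853 g/mol, so wt% O = 47.997/115.853 × 100 = 41.43%.
M((Na0.79K0.21)AlSi3O8) = 265.602 g/mol, so wt% O = 127.992/265.602 × 100 = 48.19%.
41.43 − 48.19 = -6.76 pp.

-6.76 percentage points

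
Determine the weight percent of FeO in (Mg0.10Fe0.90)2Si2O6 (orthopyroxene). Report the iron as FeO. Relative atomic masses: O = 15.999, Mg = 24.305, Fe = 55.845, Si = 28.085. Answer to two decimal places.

Molar mass of (Mg0.10Fe0.90)2Si2O6 = 0.20×24.305 + 1.80×55.845 + 2×28.085 + 6×15.999 = 257.546 g/mol.
Each formula unit contains 1.80 Fe, equivalent to 1.80/1 = 1.8000 mol FeO.
M(FeO) = 1×55.845 + 1×15.999 = 71.844 g/mol.
Mass of FeO per formula unit = 1.8000 × 71.844 = 129.319 g.
FeO wt% = 129.319 / 257.546 × 100 = 50.21%.

50.21 wt%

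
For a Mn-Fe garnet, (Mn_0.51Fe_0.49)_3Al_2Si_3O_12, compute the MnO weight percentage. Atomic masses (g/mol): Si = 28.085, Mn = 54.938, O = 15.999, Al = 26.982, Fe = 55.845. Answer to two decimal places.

Molar mass of (Mn_0.51Fe_0.49)_3Al_2Si_3O_12 = 1.53×54.938 + 1.47×55.845 + 2×26.982 + 3×28.085 + 12×15.999 = 496.354 g/mol.
Each formula unit contains 1.53 Mn, equivalent to 1.53/1 = 1.5300 mol MnO.
M(MnO) = 1×54.938 + 1×15.999 = 70.937 g/mol.
Mass of MnO per formula unit = 1.5300 × 70.937 = 108.534 g.
MnO wt% = 108.534 / 496.354 × 100 = 21.87%.

21.87 wt%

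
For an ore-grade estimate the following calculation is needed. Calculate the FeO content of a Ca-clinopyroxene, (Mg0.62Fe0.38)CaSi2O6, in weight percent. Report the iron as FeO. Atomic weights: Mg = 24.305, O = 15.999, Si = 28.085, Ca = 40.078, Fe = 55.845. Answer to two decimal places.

11.95 wt%

Molar mass of (Mg0.62Fe0.38)CaSi2O6 = 0.62·24.305 + 0.38·55.845 + 1·40.078 + 2·28.085 + 6·15.999 = 228.532 g/mol.
Each formula unit contains 0.38 Fe, equivalent to 0.38/1 = 0.3800 mol FeO.
M(FeO) = 1×55.845 + 1×15.999 = 71.844 g/mol.
Mass of FeO per formula unit = 0.3800 × 71.844 = 27.301 g.
FeO wt% = 27.301 / 228.532 × 100 = 11.95%.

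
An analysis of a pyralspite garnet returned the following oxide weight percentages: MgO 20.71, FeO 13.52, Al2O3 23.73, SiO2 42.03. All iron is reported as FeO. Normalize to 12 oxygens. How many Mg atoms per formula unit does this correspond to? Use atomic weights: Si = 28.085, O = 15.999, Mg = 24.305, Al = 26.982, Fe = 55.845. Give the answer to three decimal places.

20.71 wt% MgO ÷ 40.304 g/mol = 0.51384 mol, giving 0.51384 Mg and 0.51384 O.
13.52 wt% FeO ÷ 71.844 g/mol = 0.18819 mol, giving 0.18819 Fe and 0.18819 O.
23.73 wt% Al2O3 ÷ 101.961 g/mol = 0.23274 mol, giving 0.46548 Al and 0.69822 O.
42.03 wt% SiO2 ÷ 60.083 g/mol = 0.69953 mol, giving 0.69953 Si and 1.39906 O.
Oxygen sums to 2.79931; scaling by 12/2.79931 = 4.28677 puts the formula on 12 O.
Mg: 0.51384 × 4.28677 = 2.203 atoms per formula unit.

2.203 Mg apfu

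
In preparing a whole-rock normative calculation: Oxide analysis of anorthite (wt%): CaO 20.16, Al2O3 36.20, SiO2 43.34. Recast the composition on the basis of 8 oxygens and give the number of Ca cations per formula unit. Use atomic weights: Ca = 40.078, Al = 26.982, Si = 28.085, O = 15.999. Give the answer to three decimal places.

1.003 Ca apfu

CaO (M=56.077): mol = 0.35951; Ca = 0.35951, O = 0.35951.
Al2O3 (M=101.961): mol = 0.35504; Al = 0.71008, O = 1.06512.
SiO2 (M=60.083): mol = 0.72134; Si = 0.72134, O = 1.44268.
ΣO = 2.86731; factor = 8/ΣO = 2.79007.
Ca apfu = 0.35951 × 2.79007 = 1.003.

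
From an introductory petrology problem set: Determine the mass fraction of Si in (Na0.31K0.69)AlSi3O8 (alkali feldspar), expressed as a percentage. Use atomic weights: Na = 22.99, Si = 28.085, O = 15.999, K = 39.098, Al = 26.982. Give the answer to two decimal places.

30.82 weight percent

Molar mass of (Na0.31K0.69)AlSi3O8: 0.31×22.99 + 0.69×39.098 + 1×26.982 + 3×28.085 + 8×15.999 = 273.334 g/mol.
Mass of Si per formula unit: 3 × 28.085 = 84.255 g.
Weight fraction Si = 84.255 / 273.334 = 0.3082.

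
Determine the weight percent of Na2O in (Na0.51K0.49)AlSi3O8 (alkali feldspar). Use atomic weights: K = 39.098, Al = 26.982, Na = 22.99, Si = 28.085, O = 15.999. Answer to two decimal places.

Molar mass of (Na0.51K0.49)AlSi3O8 = 0.51*22.99 + 0.49*39.098 + 1*26.982 + 3*28.085 + 8*15.999 = 270.112 g/mol.
Each formula unit contains 0.51 Na, equivalent to 0.51/2 = 0.2550 mol Na2O.
M(Na2O) = 2×22.99 + 1×15.999 = 61.979 g/mol.
Mass of Na2O per formula unit = 0.2550 × 61.979 = 15.805 g.
Na2O wt% = 15.805 / 270.112 × 100 = 5.85%.

5.85 wt%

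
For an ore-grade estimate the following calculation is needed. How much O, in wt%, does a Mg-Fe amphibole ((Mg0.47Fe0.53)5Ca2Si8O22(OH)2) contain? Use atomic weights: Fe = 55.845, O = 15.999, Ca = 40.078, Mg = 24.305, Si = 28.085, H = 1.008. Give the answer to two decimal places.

42.86 wt%

Formula mass = 2.35×24.305 + 2.65×55.845 + 2×40.078 + 8×28.085 + 24×15.999 + 2×1.008 = 895.934 g/mol, of which 383.976 g is O.
So O makes up 383.976/895.934 = 0.4286 of the mass, i.e. 42.86%.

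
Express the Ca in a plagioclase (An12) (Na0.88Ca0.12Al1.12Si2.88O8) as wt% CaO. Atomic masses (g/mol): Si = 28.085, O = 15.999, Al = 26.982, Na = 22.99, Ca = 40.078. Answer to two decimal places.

2.55 wt%

Formula mass = 264.137 g/mol.
0.12 Ca → 0.1200 mol CaO per formula unit; M(CaO) = 56.077, so CaO mass = 6.729 g.
6.729/264.137 × 100 = 2.55 wt%.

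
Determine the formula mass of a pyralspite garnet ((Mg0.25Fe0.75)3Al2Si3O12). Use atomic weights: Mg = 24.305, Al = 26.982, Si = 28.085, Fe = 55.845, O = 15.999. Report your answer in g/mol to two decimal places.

M = 0.75×24.305 + 2.25×55.845 + 2×26.982 + 3×28.085 + 12×15.999

474.09 g/mol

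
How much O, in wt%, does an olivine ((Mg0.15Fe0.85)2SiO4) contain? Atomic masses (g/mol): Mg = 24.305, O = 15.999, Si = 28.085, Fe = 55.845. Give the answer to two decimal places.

32.94 wt%

Formula mass = 0.30×24.305 + 1.70×55.845 + 1×28.085 + 4×15.999 = 194.309 g/mol, of which 63.996 g is O.
So O makes up 63.996/194.309 = 0.3294 of the mass, i.e. 32.94%.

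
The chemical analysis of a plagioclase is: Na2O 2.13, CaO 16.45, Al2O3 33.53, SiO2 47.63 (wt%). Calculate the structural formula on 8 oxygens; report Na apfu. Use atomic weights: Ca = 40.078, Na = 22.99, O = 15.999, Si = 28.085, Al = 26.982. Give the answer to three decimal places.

0.190 Na apfu

2.13 wt% Na2O ÷ 61.979 g/mol = 0.03437 mol, giving 0.06874 Na and 0.03437 O.
16.45 wt% CaO ÷ 56.077 g/mol = 0.29335 mol, giving 0.29335 Ca and 0.29335 O.
33.53 wt% Al2O3 ÷ 101.961 g/mol = 0.32885 mol, giving 0.65770 Al and 0.98655 O.
47.63 wt% SiO2 ÷ 60.083 g/mol = 0.79274 mol, giving 0.79274 Si and 1.58548 O.
Oxygen sums to 2.89975; scaling by 8/2.89975 = 2.75886 puts the formula on 8 O.
Na: 0.06874 × 2.75886 = 0.190 atoms per formula unit.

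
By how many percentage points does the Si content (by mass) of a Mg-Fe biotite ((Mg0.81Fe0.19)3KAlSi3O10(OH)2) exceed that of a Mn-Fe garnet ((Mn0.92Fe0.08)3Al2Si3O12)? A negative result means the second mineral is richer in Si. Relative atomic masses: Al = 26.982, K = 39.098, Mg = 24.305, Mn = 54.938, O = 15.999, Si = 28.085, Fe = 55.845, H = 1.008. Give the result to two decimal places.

2.35 percentage points

First mineral: 84.255 g Si in 435.232 g formula = 19.36 wt% Si.
Second mineral: 84.255 g Si in 495.239 g formula = 17.01 wt% Si.
19.36% − 17.01% gives a difference of 2.35 percentage points.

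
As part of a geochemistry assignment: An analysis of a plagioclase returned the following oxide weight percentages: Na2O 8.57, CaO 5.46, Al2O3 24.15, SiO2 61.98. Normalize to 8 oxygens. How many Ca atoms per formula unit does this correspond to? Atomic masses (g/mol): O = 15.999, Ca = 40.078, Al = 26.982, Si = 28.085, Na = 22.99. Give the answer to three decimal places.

8.57 wt% Na2O ÷ 61.979 g/mol = 0.13827 mol, giving 0.27654 Na and 0.13827 O.
5.46 wt% CaO ÷ 56.077 g/mol = 0.09737 mol, giving 0.09737 Ca and 0.09737 O.
24.15 wt% Al2O3 ÷ 101.961 g/mol = 0.23686 mol, giving 0.47372 Al and 0.71058 O.
61.98 wt% SiO2 ÷ 60.083 g/mol = 1.03157 mol, giving 1.03157 Si and 2.06314 O.
Oxygen sums to 3.00936; scaling by 8/3.00936 = 2.65837 puts the formula on 8 O.
Ca: 0.09737 × 2.65837 = 0.259 atoms per formula unit.

0.259 Ca apfu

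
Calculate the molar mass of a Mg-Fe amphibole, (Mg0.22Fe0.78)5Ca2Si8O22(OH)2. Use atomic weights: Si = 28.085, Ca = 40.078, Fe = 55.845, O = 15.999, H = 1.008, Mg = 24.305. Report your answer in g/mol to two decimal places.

935.36 g/mol

Mg: 1.10 × 24.305 = 26.7355
Fe: 3.90 × 55.845 = 217.7955
Ca: 2 × 40.078 = 80.1560
Si: 8 × 28.085 = 224.6800
O: 24 × 15.999 = 383.9760
H: 2 × 1.008 = 2.0160
Summing the contributions gives the formula mass.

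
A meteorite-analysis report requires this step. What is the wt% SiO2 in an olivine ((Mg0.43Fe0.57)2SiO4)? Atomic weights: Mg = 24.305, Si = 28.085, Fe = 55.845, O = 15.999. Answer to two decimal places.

34.01 wt%

M((Mg0.43Fe0.57)2SiO4) = 176.647 g/mol; M(SiO2) = 60.083 g/mol.
Moles SiO2 per formula unit = 1 Si ÷ 1 = 1.0000.
SiO2 fraction = (1.0000 × 60.083) / 176.647 = 60.083/176.647 = 0.3401.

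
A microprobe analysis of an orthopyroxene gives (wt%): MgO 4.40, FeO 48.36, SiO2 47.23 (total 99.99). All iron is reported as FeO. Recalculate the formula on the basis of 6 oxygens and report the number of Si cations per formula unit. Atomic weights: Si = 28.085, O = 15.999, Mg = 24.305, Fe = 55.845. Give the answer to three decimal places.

4.40 wt% MgO ÷ 40.304 g/mol = 0.10917 mol, giving 0.10917 Mg and 0.10917 O.
48.36 wt% FeO ÷ 71.844 g/mol = 0.67313 mol, giving 0.67313 Fe and 0.67313 O.
47.23 wt% SiO2 ÷ 60.083 g/mol = 0.78608 mol, giving 0.78608 Si and 1.57216 O.
Oxygen sums to 2.35446; scaling by 6/2.35446 = 2.54836 puts the formula on 6 O.
Si: 0.78608 × 2.54836 = 2.003 atoms per formula unit.

2.003 Si apfu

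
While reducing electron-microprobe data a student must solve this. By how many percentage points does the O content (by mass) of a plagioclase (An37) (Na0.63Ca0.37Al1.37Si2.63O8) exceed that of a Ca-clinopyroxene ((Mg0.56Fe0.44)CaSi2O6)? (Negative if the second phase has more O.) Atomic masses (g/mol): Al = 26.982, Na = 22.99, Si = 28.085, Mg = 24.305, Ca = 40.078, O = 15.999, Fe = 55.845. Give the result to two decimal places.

O in Na0.63Ca0.37Al1.37Si2.63O8: molar mass 268.133 g/mol; 8×15.999 = 127.992 g → 47.73 wt%.
O in (Mg0.56Fe0.44)CaSi2O6: molar mass 230.425 g/mol; 6×15.999 = 95.994 g → 41.66 wt%.
Difference = 47.73 − 41.66 = 6.07 percentage points.

6.07 percentage points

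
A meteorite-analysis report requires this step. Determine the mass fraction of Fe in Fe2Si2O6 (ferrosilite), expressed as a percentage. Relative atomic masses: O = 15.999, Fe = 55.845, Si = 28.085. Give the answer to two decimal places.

Formula mass = 2*55.845 + 2*28.085 + 6*15.999 = 263.854 g/mol, of which 111.690 g is Fe.
So Fe makes up 111.690/263.854 = 0.4233 of the mass, i.e. 42.33%.

42.33 mass %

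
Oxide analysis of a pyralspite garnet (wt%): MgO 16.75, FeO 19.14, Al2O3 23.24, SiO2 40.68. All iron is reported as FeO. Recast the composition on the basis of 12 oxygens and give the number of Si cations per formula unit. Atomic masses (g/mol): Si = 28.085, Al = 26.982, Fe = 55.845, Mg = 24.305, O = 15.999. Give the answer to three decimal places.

MgO (M=40.304): mol = 0.41559; Mg = 0.41559, O = 0.41559.
FeO (M=71.844): mol = 0.26641; Fe = 0.26641, O = 0.26641.
Al2O3 (M=101.961): mol = 0.22793; Al = 0.45586, O = 0.68379.
SiO2 (M=60.083): mol = 0.67706; Si = 0.67706, O = 1.35412.
ΣO = 2.71991; factor = 12/ΣO = 4.41191.
Si apfu = 0.67706 × 4.41191 = 2.987.

2.987 Si apfu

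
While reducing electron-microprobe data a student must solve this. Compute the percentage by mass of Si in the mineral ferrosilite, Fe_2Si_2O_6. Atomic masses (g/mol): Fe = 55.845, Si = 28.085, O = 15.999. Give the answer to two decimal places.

Formula mass = 2·55.845 + 2·28.085 + 6·15.999 = 263.854 g/mol, of which 56.170 g is Si.
So Si makes up 56.170/263.854 = 0.2129 of the mass, i.e. 21.29%.

21.29 wt%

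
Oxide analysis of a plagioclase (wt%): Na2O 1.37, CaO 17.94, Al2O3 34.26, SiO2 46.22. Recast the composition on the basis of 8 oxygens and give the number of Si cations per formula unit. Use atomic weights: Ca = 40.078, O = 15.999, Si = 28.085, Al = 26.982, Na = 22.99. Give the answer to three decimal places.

1.37 wt% Na2O ÷ 61.979 g/mol = 0.02210 mol, giving 0.04420 Na and 0.02210 O.
17.94 wt% CaO ÷ 56.077 g/mol = 0.31992 mol, giving 0.31992 Ca and 0.31992 O.
34.26 wt% Al2O3 ÷ 101.961 g/mol = 0.33601 mol, giving 0.67202 Al and 1.00803 O.
46.22 wt% SiO2 ÷ 60.083 g/mol = 0.76927 mol, giving 0.76927 Si and 1.53854 O.
Oxygen sums to 2.88859; scaling by 8/2.88859 = 2.76952 puts the formula on 8 O.
Si: 0.76927 × 2.76952 = 2.131 atoms per formula unit.

2.131 Si apfu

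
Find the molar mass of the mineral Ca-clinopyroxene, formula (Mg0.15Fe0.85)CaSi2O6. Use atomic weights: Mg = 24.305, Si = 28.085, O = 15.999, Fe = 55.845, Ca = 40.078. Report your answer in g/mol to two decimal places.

The formula mass is the sum 0.15×24.305 + 0.85×55.845 + 1×40.078 + 2×28.085 + 6×15.999.

243.36 g/mol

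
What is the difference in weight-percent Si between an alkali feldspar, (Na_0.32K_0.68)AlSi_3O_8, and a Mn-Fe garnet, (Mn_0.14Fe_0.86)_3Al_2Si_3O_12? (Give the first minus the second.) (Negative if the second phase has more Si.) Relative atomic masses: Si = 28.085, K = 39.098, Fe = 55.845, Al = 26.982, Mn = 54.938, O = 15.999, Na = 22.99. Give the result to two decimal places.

13.90 percentage points

Si in (Na_0.32K_0.68)AlSi_3O_8: molar mass 273.172 g/mol; 3×28.085 = 84.255 g → 30.84 wt%.
Si in (Mn_0.14Fe_0.86)_3Al_2Si_3O_12: molar mass 497.361 g/mol; 3×28.085 = 84.255 g → 16.94 wt%.
Difference = 30.84 − 16.94 = 13.90 percentage points.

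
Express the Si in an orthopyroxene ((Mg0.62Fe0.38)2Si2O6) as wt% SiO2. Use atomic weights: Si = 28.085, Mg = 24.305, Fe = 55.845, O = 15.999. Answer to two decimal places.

53.47 wt%

Formula mass = 224.744 g/mol.
2 Si → 2.0000 mol SiO2 per formula unit; M(SiO2) = 60.083, so SiO2 mass = 120.166 g.
120.166/224.744 × 100 = 53.47 wt%.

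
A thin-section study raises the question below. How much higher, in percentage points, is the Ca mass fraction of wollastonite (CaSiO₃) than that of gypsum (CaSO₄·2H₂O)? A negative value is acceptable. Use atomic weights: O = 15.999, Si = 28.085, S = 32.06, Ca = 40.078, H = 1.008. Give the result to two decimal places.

M(CaSiO₃) = 116.160 g/mol, so wt% Ca = 40.078/116.160 × 100 = 34.50%.
M(CaSO₄·2H₂O) = 172.164 g/mol, so wt% Ca = 40.078/172.164 × 100 = 23.28%.
34.50 − 23.28 = 11.22 pp.

11.22 percentage points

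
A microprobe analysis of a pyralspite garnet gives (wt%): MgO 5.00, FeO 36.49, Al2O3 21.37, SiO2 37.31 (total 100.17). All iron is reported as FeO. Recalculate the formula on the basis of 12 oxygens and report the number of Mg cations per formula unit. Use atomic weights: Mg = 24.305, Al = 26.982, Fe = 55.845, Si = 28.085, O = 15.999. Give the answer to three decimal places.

5.00 wt% MgO ÷ 40.304 g/mol = 0.12406 mol, giving 0.12406 Mg and 0.12406 O.
36.49 wt% FeO ÷ 71.844 g/mol = 0.50791 mol, giving 0.50791 Fe and 0.50791 O.
21.37 wt% Al2O3 ÷ 101.961 g/mol = 0.20959 mol, giving 0.41918 Al and 0.62877 O.
37.31 wt% SiO2 ÷ 60.083 g/mol = 0.62097 mol, giving 0.62097 Si and 1.24194 O.
Oxygen sums to 2.50268; scaling by 12/2.50268 = 4.79486 puts the formula on 12 O.
Mg: 0.12406 × 4.79486 = 0.595 atoms per formula unit.

0.595 Mg apfu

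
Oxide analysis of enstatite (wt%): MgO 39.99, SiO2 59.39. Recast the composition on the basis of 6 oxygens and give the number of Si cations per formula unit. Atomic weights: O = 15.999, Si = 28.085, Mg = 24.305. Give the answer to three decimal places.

1.997 Si apfu

39.99 wt% MgO ÷ 40.304 g/mol = 0.99221 mol, giving 0.99221 Mg and 0.99221 O.
59.39 wt% SiO2 ÷ 60.083 g/mol = 0.98847 mol, giving 0.98847 Si and 1.97694 O.
Oxygen sums to 2.96915; scaling by 6/2.96915 = 2.02078 puts the formula on 6 O.
Si: 0.98847 × 2.02078 = 1.997 atoms per formula unit.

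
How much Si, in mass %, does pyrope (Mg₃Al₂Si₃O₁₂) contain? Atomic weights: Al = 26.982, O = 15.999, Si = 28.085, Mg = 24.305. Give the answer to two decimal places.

20.90 mass %

M(Mg₃Al₂Si₃O₁₂) = 403.122 g/mol.
Si contributes 3 × 28.085 = 84.255 g per mole.
84.255/403.122 = 0.2090 → 20.90%.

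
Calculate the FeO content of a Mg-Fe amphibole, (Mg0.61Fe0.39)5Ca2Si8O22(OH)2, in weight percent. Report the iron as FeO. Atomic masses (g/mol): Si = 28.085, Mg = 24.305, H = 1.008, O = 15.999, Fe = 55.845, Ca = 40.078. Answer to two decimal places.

16.03 wt%

M((Mg0.61Fe0.39)5Ca2Si8O22(OH)2) = 873.856 g/mol; M(FeO) = 71.844 g/mol.
Moles FeO per formula unit = 1.95 Fe ÷ 1 = 1.9500.
FeO fraction = (1.9500 × 71.844) / 873.856 = 140.096/873.856 = 0.1603.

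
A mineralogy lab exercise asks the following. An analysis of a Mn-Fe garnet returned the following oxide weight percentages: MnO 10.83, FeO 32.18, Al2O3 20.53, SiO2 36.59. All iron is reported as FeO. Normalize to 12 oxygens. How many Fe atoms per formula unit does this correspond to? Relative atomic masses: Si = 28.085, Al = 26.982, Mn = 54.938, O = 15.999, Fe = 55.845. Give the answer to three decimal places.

2.219 Fe apfu

MnO (M=70.937): mol = 0.15267; Mn = 0.15267, O = 0.15267.
FeO (M=71.844): mol = 0.44791; Fe = 0.44791, O = 0.44791.
Al2O3 (M=101.961): mol = 0.20135; Al = 0.40270, O = 0.60405.
SiO2 (M=60.083): mol = 0.60899; Si = 0.60899, O = 1.21798.
ΣO = 2.42261; factor = 12/ΣO = 4.95334.
Fe apfu = 0.44791 × 4.95334 = 2.219.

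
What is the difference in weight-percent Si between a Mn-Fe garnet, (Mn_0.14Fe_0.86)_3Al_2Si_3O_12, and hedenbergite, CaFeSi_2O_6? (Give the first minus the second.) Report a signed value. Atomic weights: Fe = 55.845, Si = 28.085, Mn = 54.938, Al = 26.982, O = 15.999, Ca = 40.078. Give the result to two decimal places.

-5.70 percentage points

M((Mn_0.14Fe_0.86)_3Al_2Si_3O_12) = 497.361 g/mol, so wt% Si = 84.255/497.361 × 100 = 16.94%.
M(CaFeSi_2O_6) = 248.087 g/mol, so wt% Si = 56.170/248.087 × 100 = 22.64%.
16.94 − 22.64 = -5.70 pp.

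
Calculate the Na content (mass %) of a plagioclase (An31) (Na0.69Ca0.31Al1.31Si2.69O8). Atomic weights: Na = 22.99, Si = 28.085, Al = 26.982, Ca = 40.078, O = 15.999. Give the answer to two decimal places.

5.94 mass %

M(Na0.69Ca0.31Al1.31Si2.69O8) = 267.174 g/mol.
Na contributes 0.69 × 22.99 = 15.863 g per mole.
15.863/267.174 = 0.0594 → 5.94%.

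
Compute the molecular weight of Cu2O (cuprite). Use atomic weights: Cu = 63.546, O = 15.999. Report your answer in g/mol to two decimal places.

Cu: 2 × 63.546 = 127.0920
O: 1 × 15.999 = 15.9990
Summing the contributions gives the formula mass.

143.09 g/mol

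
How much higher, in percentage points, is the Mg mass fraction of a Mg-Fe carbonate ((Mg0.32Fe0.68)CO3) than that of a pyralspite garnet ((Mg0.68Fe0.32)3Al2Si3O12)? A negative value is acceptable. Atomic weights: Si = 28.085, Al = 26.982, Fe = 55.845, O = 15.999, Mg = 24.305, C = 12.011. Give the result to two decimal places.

First mineral: 7.778 g Mg in 105.760 g formula = 7.35 wt% Mg.
Second mineral: 49.582 g Mg in 433.400 g formula = 11.44 wt% Mg.
7.35% − 11.44% gives a difference of -4.09 percentage points.

-4.09 percentage points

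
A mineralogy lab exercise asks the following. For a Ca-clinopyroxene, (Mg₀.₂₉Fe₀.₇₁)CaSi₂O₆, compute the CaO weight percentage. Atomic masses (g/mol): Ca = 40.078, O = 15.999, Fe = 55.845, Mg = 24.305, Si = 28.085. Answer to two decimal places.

M((Mg₀.₂₉Fe₀.₇₁)CaSi₂O₆) = 238.940 g/mol; M(CaO) = 56.077 g/mol.
Moles CaO per formula unit = 1 Ca ÷ 1 = 1.0000.
CaO fraction = (1.0000 × 56.077) / 238.940 = 56.077/238.940 = 0.2347.

23.47 wt%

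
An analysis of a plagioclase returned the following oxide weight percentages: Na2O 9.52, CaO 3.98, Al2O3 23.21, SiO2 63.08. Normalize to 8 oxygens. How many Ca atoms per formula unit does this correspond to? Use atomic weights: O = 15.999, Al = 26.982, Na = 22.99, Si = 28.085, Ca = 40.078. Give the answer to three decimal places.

0.189 Ca apfu

Na2O (M=61.979): mol = 0.15360; Na = 0.30720, O = 0.15360.
CaO (M=56.077): mol = 0.07097; Ca = 0.07097, O = 0.07097.
Al2O3 (M=101.961): mol = 0.22764; Al = 0.45528, O = 0.68292.
SiO2 (M=60.083): mol = 1.04988; Si = 1.04988, O = 2.09976.
ΣO = 3.00725; factor = 8/ΣO = 2.66024.
Ca apfu = 0.07097 × 2.66024 = 0.189.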